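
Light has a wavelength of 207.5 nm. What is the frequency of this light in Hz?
1.4448e+15 Hz

Using the wave equation: c = fλ

Solving for frequency:
f = c/λ = (3×10⁸ m/s) / (207.5×10⁻⁹ m)
f = 1.4448e+15 Hz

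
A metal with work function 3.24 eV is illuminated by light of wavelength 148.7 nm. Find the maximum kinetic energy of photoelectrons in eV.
5.0979 eV

Using Einstein's photoelectric equation: KE_max = hf - φ = hc/λ - φ

First, calculate the photon energy:
E_photon = hc/λ = (6.626×10⁻³⁴ J·s)(3×10⁸ m/s) / (148.7×10⁻⁹ m)
E_photon = 8.3379 eV

Then, the maximum kinetic energy:
KE_max = E_photon - φ = 8.3379 eV - 3.24 eV = 5.0979 eV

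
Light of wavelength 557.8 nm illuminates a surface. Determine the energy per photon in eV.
2.2227 eV

Using E = hf = hc/λ:

E = hc/λ = (6.626×10⁻³⁴ J·s)(3×10⁸ m/s) / (557.8×10⁻⁹ m)
E = 2.2227 eV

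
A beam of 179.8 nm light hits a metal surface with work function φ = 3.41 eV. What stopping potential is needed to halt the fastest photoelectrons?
3.4857 V

The stopping potential V_s satisfies: eV_s = KE_max

First, find KE_max using Einstein's equation:
E_photon = hc/λ = 6.8957 eV
KE_max = E_photon - φ = 6.8957 - 3.41 = 3.4857 eV

Since eV_s = KE_max:
V_s = KE_max/e = 3.4857 V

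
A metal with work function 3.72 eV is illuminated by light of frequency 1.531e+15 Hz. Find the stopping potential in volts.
2.6117 V

The stopping potential V_s satisfies: eV_s = KE_max

First, find KE_max using Einstein's equation:
E_photon = hf = (6.626×10⁻³⁴ J·s)(1.531e+15 Hz) = 6.3317 eV
KE_max = E_photon - φ = 6.3317 - 3.72 = 2.6117 eV

Since eV_s = KE_max:
V_s = KE_max/e = 2.6117 V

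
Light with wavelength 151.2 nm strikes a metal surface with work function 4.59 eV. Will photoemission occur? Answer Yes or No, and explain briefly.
Yes

For photoemission, the photon energy must exceed the work function.

Photon energy: E = hc/λ = 8.2000 eV
Work function: φ = 4.59 eV

Since E_photon (8.2000 eV) > φ (4.59 eV), photoemission WILL occur.
The threshold wavelength is λ₀ = hc/φ = 270.1 nm.
Since 151.2 nm < 270.1 nm, the light has sufficient energy.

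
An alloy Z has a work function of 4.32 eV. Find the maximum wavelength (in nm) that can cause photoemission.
287.00 nm

The threshold wavelength is when the photon energy equals the work function:
hc/λ₀ = φ

Solving for λ₀:
λ₀ = hc/φ = (6.626×10⁻³⁴ J·s)(3×10⁸ m/s) / (4.32 eV × 1.602×10⁻¹⁹ J/eV)
λ₀ = 287.00 nm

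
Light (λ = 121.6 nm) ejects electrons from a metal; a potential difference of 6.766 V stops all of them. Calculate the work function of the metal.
3.43 eV

The stopping potential gives the maximum kinetic energy: KE_max = eV_s = 6.766 eV

From Einstein's photoelectric equation: KE_max = hc/λ - φ
Rearranging: φ = hc/λ - KE_max

Calculate photon energy:
E_photon = hc/λ = (6.626×10⁻³⁴ J·s)(3×10⁸ m/s) / (121.6×10⁻⁹ m) = 10.1961 eV

Therefore:
φ = 10.1961 - 6.766 = 3.43 eV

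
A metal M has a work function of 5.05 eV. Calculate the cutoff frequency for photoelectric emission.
1.2211e+15 Hz

The threshold frequency is when the photon energy equals the work function:
hf₀ = φ

Solving for f₀:
f₀ = φ/h = (5.05 eV × 1.602×10⁻¹⁹ J/eV) / (6.626×10⁻³⁴ J·s)
f₀ = 1.2211e+15 Hz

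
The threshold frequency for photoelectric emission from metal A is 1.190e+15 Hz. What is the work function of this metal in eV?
4.92 eV

At the threshold frequency, photon energy equals work function:
φ = hf₀

Calculating:
φ = (6.626×10⁻³⁴ J·s)(1.190e+15 Hz)
φ = 4.92 eV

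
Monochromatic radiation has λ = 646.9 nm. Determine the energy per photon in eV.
1.9166 eV

Using E = hf = hc/λ:

E = hc/λ = (6.626×10⁻³⁴ J·s)(3×10⁸ m/s) / (646.9×10⁻⁹ m)
E = 1.9166 eV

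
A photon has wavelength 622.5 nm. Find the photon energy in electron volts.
1.9917 eV

Using E = hf = hc/λ:

E = hc/λ = (6.626×10⁻³⁴ J·s)(3×10⁸ m/s) / (622.5×10⁻⁹ m)
E = 1.9917 eV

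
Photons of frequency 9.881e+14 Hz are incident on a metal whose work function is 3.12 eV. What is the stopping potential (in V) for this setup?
0.9665 V

The stopping potential V_s satisfies: eV_s = KE_max

First, find KE_max using Einstein's equation:
E_photon = hf = (6.626×10⁻³⁴ J·s)(9.881e+14 Hz) = 4.0865 eV
KE_max = E_photon - φ = 4.0865 - 3.12 = 0.9665 eV

Since eV_s = KE_max:
V_s = KE_max/e = 0.9665 V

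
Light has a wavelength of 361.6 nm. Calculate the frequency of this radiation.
8.2907e+14 Hz

Using the wave equation: c = fλ

Solving for frequency:
f = c/λ = (3×10⁸ m/s) / (361.6×10⁻⁹ m)
f = 8.2907e+14 Hz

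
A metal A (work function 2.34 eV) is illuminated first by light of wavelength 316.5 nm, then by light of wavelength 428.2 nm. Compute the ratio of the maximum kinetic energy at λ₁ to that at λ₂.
2.8397

Using Einstein's equation: KE_max = hc/λ - φ

For λ₁ = 316.5 nm:
E₁ = hc/λ₁ = 3.9174 eV
KE₁ = E₁ - φ = 3.9174 - 2.34 = 1.5774 eV

For λ₂ = 428.2 nm:
E₂ = hc/λ₂ = 2.8955 eV
KE₂ = E₂ - φ = 2.8955 - 2.34 = 0.5555 eV

Ratio: KE₁/KE₂ = 1.5774/0.5555 = 2.8397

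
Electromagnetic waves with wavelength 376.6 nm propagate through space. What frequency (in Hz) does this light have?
7.9605e+14 Hz

Using the wave equation: c = fλ

Solving for frequency:
f = c/λ = (3×10⁸ m/s) / (376.6×10⁻⁹ m)
f = 7.9605e+14 Hz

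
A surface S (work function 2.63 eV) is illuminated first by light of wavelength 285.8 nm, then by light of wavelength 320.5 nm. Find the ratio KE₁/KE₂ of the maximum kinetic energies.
1.3792

Using Einstein's equation: KE_max = hc/λ - φ

For λ₁ = 285.8 nm:
E₁ = hc/λ₁ = 4.3381 eV
KE₁ = E₁ - φ = 4.3381 - 2.63 = 1.7081 eV

For λ₂ = 320.5 nm:
E₂ = hc/λ₂ = 3.8685 eV
KE₂ = E₂ - φ = 3.8685 - 2.63 = 1.2385 eV

Ratio: KE₁/KE₂ = 1.7081/1.2385 = 1.3792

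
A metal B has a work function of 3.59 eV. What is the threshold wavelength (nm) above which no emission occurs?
345.36 nm

The threshold wavelength is when the photon energy equals the work function:
hc/λ₀ = φ

Solving for λ₀:
λ₀ = hc/φ = (6.626×10⁻³⁴ J·s)(3×10⁸ m/s) / (3.59 eV × 1.602×10⁻¹⁹ J/eV)
λ₀ = 345.36 nm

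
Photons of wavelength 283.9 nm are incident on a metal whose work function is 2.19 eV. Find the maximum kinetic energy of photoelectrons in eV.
2.1772 eV

Using Einstein's photoelectric equation: KE_max = hf - φ = hc/λ - φ

First, calculate the photon energy:
E_photon = hc/λ = (6.626×10⁻³⁴ J·s)(3×10⁸ m/s) / (283.9×10⁻⁹ m)
E_photon = 4.3672 eV

Then, the maximum kinetic energy:
KE_max = E_photon - φ = 4.3672 eV - 2.19 eV = 2.1772 eV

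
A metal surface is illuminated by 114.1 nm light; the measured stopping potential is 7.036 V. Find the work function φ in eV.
3.83 eV

The stopping potential gives the maximum kinetic energy: KE_max = eV_s = 7.036 eV

From Einstein's photoelectric equation: KE_max = hc/λ - φ
Rearranging: φ = hc/λ - KE_max

Calculate photon energy:
E_photon = hc/λ = (6.626×10⁻³⁴ J·s)(3×10⁸ m/s) / (114.1×10⁻⁹ m) = 10.8663 eV

Therefore:
φ = 10.8663 - 7.036 = 3.83 eV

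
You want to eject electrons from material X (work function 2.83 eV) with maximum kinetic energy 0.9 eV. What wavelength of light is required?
332.40 nm

From Einstein's equation: KE_max = hc/λ - φ

Rearranging for λ:
hc/λ = KE_max + φ
λ = hc/(KE_max + φ)

Required photon energy:
E_photon = KE_max + φ = 0.9 + 2.83 = 3.73 eV

Required wavelength:
λ = hc/E_photon = (6.626×10⁻³⁴)(3×10⁸) / (3.73 × 1.602×10⁻¹⁹)
λ = 332.40 nm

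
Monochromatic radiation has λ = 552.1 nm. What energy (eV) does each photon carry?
2.2457 eV

Using E = hf = hc/λ:

E = hc/λ = (6.626×10⁻³⁴ J·s)(3×10⁸ m/s) / (552.1×10⁻⁹ m)
E = 2.2457 eV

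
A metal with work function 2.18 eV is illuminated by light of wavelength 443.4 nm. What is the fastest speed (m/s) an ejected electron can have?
4.6558e+05 m/s

First, find the maximum kinetic energy:
E_photon = hc/λ = 2.7962 eV
KE_max = E_photon - φ = 2.7962 - 2.18 = 0.6162 eV

Convert to Joules: KE_max = 0.6162 × 1.602×10⁻¹⁹ J = 9.8729e-20 J

Then use KE = ½mv² to find velocity:
v = √(2·KE/m) = √(2 × 9.8729e-20 J / 9.109e-31 kg)
v = 4.6558e+05 m/s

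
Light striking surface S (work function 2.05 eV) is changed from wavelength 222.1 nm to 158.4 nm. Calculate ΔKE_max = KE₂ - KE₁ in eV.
2.2449 eV

Using Einstein's equation: KE_max = hc/λ - φ

For λ₁ = 222.1 nm:
KE₁ = hc/λ₁ - φ = 5.5824 - 2.05 = 3.5324 eV

For λ₂ = 158.4 nm:
KE₂ = hc/λ₂ - φ = 7.8273 - 2.05 = 5.7773 eV

Change in KE:
ΔKE = KE₂ - KE₁ = 5.7773 - 3.5324 = 2.2449 eV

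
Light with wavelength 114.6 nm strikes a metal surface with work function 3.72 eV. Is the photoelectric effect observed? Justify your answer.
Yes

For photoemission, the photon energy must exceed the work function.

Photon energy: E = hc/λ = 10.8189 eV
Work function: φ = 3.72 eV

Since E_photon (10.8189 eV) > φ (3.72 eV), photoemission WILL occur.
The threshold wavelength is λ₀ = hc/φ = 333.3 nm.
Since 114.6 nm < 333.3 nm, the light has sufficient energy.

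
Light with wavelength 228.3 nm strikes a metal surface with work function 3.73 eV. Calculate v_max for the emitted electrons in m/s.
7.7348e+05 m/s

First, find the maximum kinetic energy:
E_photon = hc/λ = 5.4308 eV
KE_max = E_photon - φ = 5.4308 - 3.73 = 1.7008 eV

Convert to Joules: KE_max = 1.7008 × 1.602×10⁻¹⁹ J = 2.7249e-19 J

Then use KE = ½mv² to find velocity:
v = √(2·KE/m) = √(2 × 2.7249e-19 J / 9.109e-31 kg)
v = 7.7348e+05 m/s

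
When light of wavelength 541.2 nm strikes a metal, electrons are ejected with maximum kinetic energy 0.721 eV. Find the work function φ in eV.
1.57 eV

From Einstein's photoelectric equation: KE_max = hf - φ = hc/λ - φ

Rearranging for φ:
φ = hc/λ - KE_max

Calculate photon energy:
E_photon = hc/λ = 2.2909 eV

Therefore:
φ = 2.2909 - 0.721 = 1.57 eV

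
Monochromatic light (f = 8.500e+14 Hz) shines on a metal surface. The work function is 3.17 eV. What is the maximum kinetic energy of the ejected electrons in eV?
0.3453 eV

Using Einstein's photoelectric equation: KE_max = hf - φ

First, calculate the photon energy:
E_photon = hf = (6.626×10⁻³⁴ J·s)(8.500e+14 Hz)
E_photon = 3.5153 eV

Then, the maximum kinetic energy:
KE_max = E_photon - φ = 3.5153 eV - 3.17 eV = 0.3453 eV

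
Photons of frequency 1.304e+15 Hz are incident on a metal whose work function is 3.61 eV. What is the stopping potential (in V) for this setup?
1.7829 V

The stopping potential V_s satisfies: eV_s = KE_max

First, find KE_max using Einstein's equation:
E_photon = hf = (6.626×10⁻³⁴ J·s)(1.304e+15 Hz) = 5.3929 eV
KE_max = E_photon - φ = 5.3929 - 3.61 = 1.7829 eV

Since eV_s = KE_max:
V_s = KE_max/e = 1.7829 V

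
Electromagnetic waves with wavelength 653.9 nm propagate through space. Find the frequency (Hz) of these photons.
4.5847e+14 Hz

Using the wave equation: c = fλ

Solving for frequency:
f = c/λ = (3×10⁸ m/s) / (653.9×10⁻⁹ m)
f = 4.5847e+14 Hz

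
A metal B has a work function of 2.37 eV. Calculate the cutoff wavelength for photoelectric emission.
523.14 nm

The threshold wavelength is when the photon energy equals the work function:
hc/λ₀ = φ

Solving for λ₀:
λ₀ = hc/φ = (6.626×10⁻³⁴ J·s)(3×10⁸ m/s) / (2.37 eV × 1.602×10⁻¹⁹ J/eV)
λ₀ = 523.14 nm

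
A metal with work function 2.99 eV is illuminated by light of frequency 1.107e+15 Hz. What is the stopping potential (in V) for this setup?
1.5882 V

The stopping potential V_s satisfies: eV_s = KE_max

First, find KE_max using Einstein's equation:
E_photon = hf = (6.626×10⁻³⁴ J·s)(1.107e+15 Hz) = 4.5782 eV
KE_max = E_photon - φ = 4.5782 - 2.99 = 1.5882 eV

Since eV_s = KE_max:
V_s = KE_max/e = 1.5882 V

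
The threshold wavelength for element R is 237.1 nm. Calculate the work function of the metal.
5.23 eV

At the threshold wavelength, photon energy equals work function:
φ = hc/λ₀

Calculating:
φ = (6.626×10⁻³⁴ J·s)(3×10⁸ m/s) / (237.1×10⁻⁹ m)
φ = 5.23 eV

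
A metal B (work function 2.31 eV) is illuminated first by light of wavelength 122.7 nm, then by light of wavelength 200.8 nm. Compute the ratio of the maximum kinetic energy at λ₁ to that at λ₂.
2.0170

Using Einstein's equation: KE_max = hc/λ - φ

For λ₁ = 122.7 nm:
E₁ = hc/λ₁ = 10.1047 eV
KE₁ = E₁ - φ = 10.1047 - 2.31 = 7.7947 eV

For λ₂ = 200.8 nm:
E₂ = hc/λ₂ = 6.1745 eV
KE₂ = E₂ - φ = 6.1745 - 2.31 = 3.8645 eV

Ratio: KE₁/KE₂ = 7.7947/3.8645 = 2.0170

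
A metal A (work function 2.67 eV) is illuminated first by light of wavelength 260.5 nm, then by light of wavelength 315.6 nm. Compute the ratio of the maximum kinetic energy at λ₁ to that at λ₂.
1.6603

Using Einstein's equation: KE_max = hc/λ - φ

For λ₁ = 260.5 nm:
E₁ = hc/λ₁ = 4.7595 eV
KE₁ = E₁ - φ = 4.7595 - 2.67 = 2.0895 eV

For λ₂ = 315.6 nm:
E₂ = hc/λ₂ = 3.9285 eV
KE₂ = E₂ - φ = 3.9285 - 2.67 = 1.2585 eV

Ratio: KE₁/KE₂ = 2.0895/1.2585 = 1.6603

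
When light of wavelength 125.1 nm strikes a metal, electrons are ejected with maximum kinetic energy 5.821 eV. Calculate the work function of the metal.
4.09 eV

From Einstein's photoelectric equation: KE_max = hf - φ = hc/λ - φ

Rearranging for φ:
φ = hc/λ - KE_max

Calculate photon energy:
E_photon = hc/λ = 9.9108 eV

Therefore:
φ = 9.9108 - 5.821 = 4.09 eV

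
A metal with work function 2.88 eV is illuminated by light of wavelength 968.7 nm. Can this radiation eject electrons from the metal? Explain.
No

For photoemission, the photon energy must exceed the work function.

Photon energy: E = hc/λ = 1.2799 eV
Work function: φ = 2.88 eV

Since E_photon (1.2799 eV) < φ (2.88 eV), photoemission will NOT occur.
The threshold wavelength is λ₀ = hc/φ = 430.5 nm.
Since 968.7 nm > 430.5 nm, the photons lack sufficient energy.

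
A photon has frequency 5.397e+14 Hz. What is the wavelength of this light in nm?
555.48 nm

Using the wave equation: c = fλ

Solving for wavelength:
λ = c/f = (3×10⁸ m/s) / (5.397e+14 Hz)
λ = 555.48 nm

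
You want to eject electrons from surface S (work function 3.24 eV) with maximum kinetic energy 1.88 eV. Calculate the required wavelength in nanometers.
242.16 nm

From Einstein's equation: KE_max = hc/λ - φ

Rearranging for λ:
hc/λ = KE_max + φ
λ = hc/(KE_max + φ)

Required photon energy:
E_photon = KE_max + φ = 1.88 + 3.24 = 5.12 eV

Required wavelength:
λ = hc/E_photon = (6.626×10⁻³⁴)(3×10⁸) / (5.12 × 1.602×10⁻¹⁹)
λ = 242.16 nm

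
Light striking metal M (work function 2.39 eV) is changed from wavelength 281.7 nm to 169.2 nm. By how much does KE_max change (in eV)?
2.9264 eV

Using Einstein's equation: KE_max = hc/λ - φ

For λ₁ = 281.7 nm:
KE₁ = hc/λ₁ - φ = 4.4013 - 2.39 = 2.0113 eV

For λ₂ = 169.2 nm:
KE₂ = hc/λ₂ - φ = 7.3277 - 2.39 = 4.9377 eV

Change in KE:
ΔKE = KE₂ - KE₁ = 4.9377 - 2.0113 = 2.9264 eV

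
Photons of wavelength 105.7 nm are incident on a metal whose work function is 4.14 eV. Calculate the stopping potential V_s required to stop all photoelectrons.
7.5898 V

The stopping potential V_s satisfies: eV_s = KE_max

First, find KE_max using Einstein's equation:
E_photon = hc/λ = 11.7298 eV
KE_max = E_photon - φ = 11.7298 - 4.14 = 7.5898 eV

Since eV_s = KE_max:
V_s = KE_max/e = 7.5898 V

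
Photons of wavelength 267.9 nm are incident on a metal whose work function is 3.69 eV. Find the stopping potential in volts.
0.9380 V

The stopping potential V_s satisfies: eV_s = KE_max

First, find KE_max using Einstein's equation:
E_photon = hc/λ = 4.6280 eV
KE_max = E_photon - φ = 4.6280 - 3.69 = 0.9380 eV

Since eV_s = KE_max:
V_s = KE_max/e = 0.9380 V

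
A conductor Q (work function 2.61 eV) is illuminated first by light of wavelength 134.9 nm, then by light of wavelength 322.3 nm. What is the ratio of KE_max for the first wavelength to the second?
5.3206

Using Einstein's equation: KE_max = hc/λ - φ

For λ₁ = 134.9 nm:
E₁ = hc/λ₁ = 9.1908 eV
KE₁ = E₁ - φ = 9.1908 - 2.61 = 6.5808 eV

For λ₂ = 322.3 nm:
E₂ = hc/λ₂ = 3.8469 eV
KE₂ = E₂ - φ = 3.8469 - 2.61 = 1.2369 eV

Ratio: KE₁/KE₂ = 6.5808/1.2369 = 5.3206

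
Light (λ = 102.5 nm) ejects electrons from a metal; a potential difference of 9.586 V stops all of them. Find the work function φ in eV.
2.51 eV

The stopping potential gives the maximum kinetic energy: KE_max = eV_s = 9.586 eV

From Einstein's photoelectric equation: KE_max = hc/λ - φ
Rearranging: φ = hc/λ - KE_max

Calculate photon energy:
E_photon = hc/λ = (6.626×10⁻³⁴ J·s)(3×10⁸ m/s) / (102.5×10⁻⁹ m) = 12.0960 eV

Therefore:
φ = 12.0960 - 9.586 = 2.51 eV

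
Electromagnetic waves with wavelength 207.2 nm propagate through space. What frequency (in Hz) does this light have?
1.4469e+15 Hz

Using the wave equation: c = fλ

Solving for frequency:
f = c/λ = (3×10⁸ m/s) / (207.2×10⁻⁹ m)
f = 1.4469e+15 Hz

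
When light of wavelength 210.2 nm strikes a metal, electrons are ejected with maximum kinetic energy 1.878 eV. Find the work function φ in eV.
4.02 eV

From Einstein's photoelectric equation: KE_max = hf - φ = hc/λ - φ

Rearranging for φ:
φ = hc/λ - KE_max

Calculate photon energy:
E_photon = hc/λ = 5.8984 eV

Therefore:
φ = 5.8984 - 1.878 = 4.02 eV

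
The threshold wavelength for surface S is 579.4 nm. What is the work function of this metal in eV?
2.14 eV

At the threshold wavelength, photon energy equals work function:
φ = hc/λ₀

Calculating:
φ = (6.626×10⁻³⁴ J·s)(3×10⁸ m/s) / (579.4×10⁻⁹ m)
φ = 2.14 eV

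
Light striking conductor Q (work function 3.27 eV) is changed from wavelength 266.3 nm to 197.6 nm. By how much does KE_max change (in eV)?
1.6187 eV

Using Einstein's equation: KE_max = hc/λ - φ

For λ₁ = 266.3 nm:
KE₁ = hc/λ₁ - φ = 4.6558 - 3.27 = 1.3858 eV

For λ₂ = 197.6 nm:
KE₂ = hc/λ₂ - φ = 6.2745 - 3.27 = 3.0045 eV

Change in KE:
ΔKE = KE₂ - KE₁ = 3.0045 - 1.3858 = 1.6187 eV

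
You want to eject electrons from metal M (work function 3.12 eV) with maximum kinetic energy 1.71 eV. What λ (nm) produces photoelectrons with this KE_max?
256.70 nm

From Einstein's equation: KE_max = hc/λ - φ

Rearranging for λ:
hc/λ = KE_max + φ
λ = hc/(KE_max + φ)

Required photon energy:
E_photon = KE_max + φ = 1.71 + 3.12 = 4.83 eV

Required wavelength:
λ = hc/E_photon = (6.626×10⁻³⁴)(3×10⁸) / (4.83 × 1.602×10⁻¹⁹)
λ = 256.70 nm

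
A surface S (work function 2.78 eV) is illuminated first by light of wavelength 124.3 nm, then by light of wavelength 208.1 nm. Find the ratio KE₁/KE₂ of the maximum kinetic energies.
2.2639

Using Einstein's equation: KE_max = hc/λ - φ

For λ₁ = 124.3 nm:
E₁ = hc/λ₁ = 9.9746 eV
KE₁ = E₁ - φ = 9.9746 - 2.78 = 7.1946 eV

For λ₂ = 208.1 nm:
E₂ = hc/λ₂ = 5.9579 eV
KE₂ = E₂ - φ = 5.9579 - 2.78 = 3.1779 eV

Ratio: KE₁/KE₂ = 7.1946/3.1779 = 2.2639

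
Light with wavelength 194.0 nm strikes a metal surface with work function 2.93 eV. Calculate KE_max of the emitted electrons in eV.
3.4609 eV

Using Einstein's photoelectric equation: KE_max = hf - φ = hc/λ - φ

First, calculate the photon energy:
E_photon = hc/λ = (6.626×10⁻³⁴ J·s)(3×10⁸ m/s) / (194.0×10⁻⁹ m)
E_photon = 6.3909 eV

Then, the maximum kinetic energy:
KE_max = E_photon - φ = 6.3909 eV - 2.93 eV = 3.4609 eV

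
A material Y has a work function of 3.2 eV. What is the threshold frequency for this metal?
7.7376e+14 Hz

The threshold frequency is when the photon energy equals the work function:
hf₀ = φ

Solving for f₀:
f₀ = φ/h = (3.2 eV × 1.602×10⁻¹⁹ J/eV) / (6.626×10⁻³⁴ J·s)
f₀ = 7.7376e+14 Hz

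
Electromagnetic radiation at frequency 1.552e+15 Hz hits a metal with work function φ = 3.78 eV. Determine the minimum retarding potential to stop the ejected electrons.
2.6386 V

The stopping potential V_s satisfies: eV_s = KE_max

First, find KE_max using Einstein's equation:
E_photon = hf = (6.626×10⁻³⁴ J·s)(1.552e+15 Hz) = 6.4186 eV
KE_max = E_photon - φ = 6.4186 - 3.78 = 2.6386 eV

Since eV_s = KE_max:
V_s = KE_max/e = 2.6386 V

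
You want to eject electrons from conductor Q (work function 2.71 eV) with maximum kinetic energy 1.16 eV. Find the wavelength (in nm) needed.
320.37 nm

From Einstein's equation: KE_max = hc/λ - φ

Rearranging for λ:
hc/λ = KE_max + φ
λ = hc/(KE_max + φ)

Required photon energy:
E_photon = KE_max + φ = 1.16 + 2.71 = 3.87 eV

Required wavelength:
λ = hc/E_photon = (6.626×10⁻³⁴)(3×10⁸) / (3.87 × 1.602×10⁻¹⁹)
λ = 320.37 nm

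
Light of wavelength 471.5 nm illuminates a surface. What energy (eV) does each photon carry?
2.6296 eV

Using E = hf = hc/λ:

E = hc/λ = (6.626×10⁻³⁴ J·s)(3×10⁸ m/s) / (471.5×10⁻⁹ m)
E = 2.6296 eV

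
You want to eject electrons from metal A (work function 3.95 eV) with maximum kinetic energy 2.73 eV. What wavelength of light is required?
185.61 nm

From Einstein's equation: KE_max = hc/λ - φ

Rearranging for λ:
hc/λ = KE_max + φ
λ = hc/(KE_max + φ)

Required photon energy:
E_photon = KE_max + φ = 2.73 + 3.95 = 6.68 eV

Required wavelength:
λ = hc/E_photon = (6.626×10⁻³⁴)(3×10⁸) / (6.68 × 1.602×10⁻¹⁹)
λ = 185.61 nm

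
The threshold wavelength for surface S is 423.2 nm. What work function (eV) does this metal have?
2.93 eV

At the threshold wavelength, photon energy equals work function:
φ = hc/λ₀

Calculating:
φ = (6.626×10⁻³⁴ J·s)(3×10⁸ m/s) / (423.2×10⁻⁹ m)
φ = 2.93 eV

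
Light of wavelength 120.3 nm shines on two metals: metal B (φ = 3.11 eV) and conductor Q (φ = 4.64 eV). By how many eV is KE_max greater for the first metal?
1.5300 eV

Using KE_max = hc/λ - φ for each metal:

Photon energy: E = hc/λ = 10.3063 eV

For metal B (φ₁ = 3.11 eV):
KE₁ = E - φ₁ = 10.3063 - 3.11 = 7.1963 eV

For conductor Q (φ₂ = 4.64 eV):
KE₂ = E - φ₂ = 10.3063 - 4.64 = 5.6663 eV

Difference:
ΔKE = KE₁ - KE₂ = 7.1963 - 5.6663 = 1.5300 eV

Note: The difference equals the difference in work functions: 4.64 - 3.11 = 1.53 eV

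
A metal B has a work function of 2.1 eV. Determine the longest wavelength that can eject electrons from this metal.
590.40 nm

The threshold wavelength is when the photon energy equals the work function:
hc/λ₀ = φ

Solving for λ₀:
λ₀ = hc/φ = (6.626×10⁻³⁴ J·s)(3×10⁸ m/s) / (2.1 eV × 1.602×10⁻¹⁹ J/eV)
λ₀ = 590.40 nm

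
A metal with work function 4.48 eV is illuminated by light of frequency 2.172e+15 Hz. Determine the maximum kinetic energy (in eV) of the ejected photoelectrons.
4.5027 eV

Using Einstein's photoelectric equation: KE_max = hf - φ

First, calculate the photon energy:
E_photon = hf = (6.626×10⁻³⁴ J·s)(2.172e+15 Hz)
E_photon = 8.9827 eV

Then, the maximum kinetic energy:
KE_max = E_photon - φ = 8.9827 eV - 4.48 eV = 4.5027 eV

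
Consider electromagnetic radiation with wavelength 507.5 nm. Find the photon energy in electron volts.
2.4430 eV

Using E = hf = hc/λ:

E = hc/λ = (6.626×10⁻³⁴ J·s)(3×10⁸ m/s) / (507.5×10⁻⁹ m)
E = 2.4430 eV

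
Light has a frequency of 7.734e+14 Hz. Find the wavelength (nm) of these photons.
387.63 nm

Using the wave equation: c = fλ

Solving for wavelength:
λ = c/f = (3×10⁸ m/s) / (7.734e+14 Hz)
λ = 387.63 nm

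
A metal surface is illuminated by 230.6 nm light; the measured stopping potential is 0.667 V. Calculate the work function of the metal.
4.71 eV

The stopping potential gives the maximum kinetic energy: KE_max = eV_s = 0.667 eV

From Einstein's photoelectric equation: KE_max = hc/λ - φ
Rearranging: φ = hc/λ - KE_max

Calculate photon energy:
E_photon = hc/λ = (6.626×10⁻³⁴ J·s)(3×10⁸ m/s) / (230.6×10⁻⁹ m) = 5.3766 eV

Therefore:
φ = 5.3766 - 0.667 = 4.71 eV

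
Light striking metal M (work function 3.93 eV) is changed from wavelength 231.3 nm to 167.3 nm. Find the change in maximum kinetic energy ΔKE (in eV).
2.0506 eV

Using Einstein's equation: KE_max = hc/λ - φ

For λ₁ = 231.3 nm:
KE₁ = hc/λ₁ - φ = 5.3603 - 3.93 = 1.4303 eV

For λ₂ = 167.3 nm:
KE₂ = hc/λ₂ - φ = 7.4109 - 3.93 = 3.4809 eV

Change in KE:
ΔKE = KE₂ - KE₁ = 3.4809 - 1.4303 = 2.0506 eV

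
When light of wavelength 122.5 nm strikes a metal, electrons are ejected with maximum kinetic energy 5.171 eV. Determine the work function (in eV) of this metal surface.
4.95 eV

From Einstein's photoelectric equation: KE_max = hf - φ = hc/λ - φ

Rearranging for φ:
φ = hc/λ - KE_max

Calculate photon energy:
E_photon = hc/λ = 10.1212 eV

Therefore:
φ = 10.1212 - 5.171 = 4.95 eV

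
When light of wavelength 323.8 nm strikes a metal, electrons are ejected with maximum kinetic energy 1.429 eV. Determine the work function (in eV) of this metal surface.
2.40 eV

From Einstein's photoelectric equation: KE_max = hf - φ = hc/λ - φ

Rearranging for φ:
φ = hc/λ - KE_max

Calculate photon energy:
E_photon = hc/λ = 3.8290 eV

Therefore:
φ = 3.8290 - 1.429 = 2.40 eV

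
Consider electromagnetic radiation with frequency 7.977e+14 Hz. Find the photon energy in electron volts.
3.2990 eV

Using E = hf:

E = hf = (6.626×10⁻³⁴ J·s)(7.977e+14 Hz)
E = 3.2990 eV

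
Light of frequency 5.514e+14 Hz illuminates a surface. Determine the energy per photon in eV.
2.2804 eV

Using E = hf:

E = hf = (6.626×10⁻³⁴ J·s)(5.514e+14 Hz)
E = 2.2804 eV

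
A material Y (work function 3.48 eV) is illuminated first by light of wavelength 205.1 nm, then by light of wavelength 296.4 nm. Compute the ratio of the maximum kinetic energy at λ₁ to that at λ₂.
3.6487

Using Einstein's equation: KE_max = hc/λ - φ

For λ₁ = 205.1 nm:
E₁ = hc/λ₁ = 6.0451 eV
KE₁ = E₁ - φ = 6.0451 - 3.48 = 2.5651 eV

For λ₂ = 296.4 nm:
E₂ = hc/λ₂ = 4.1830 eV
KE₂ = E₂ - φ = 4.1830 - 3.48 = 0.7030 eV

Ratio: KE₁/KE₂ = 2.5651/0.7030 = 3.6487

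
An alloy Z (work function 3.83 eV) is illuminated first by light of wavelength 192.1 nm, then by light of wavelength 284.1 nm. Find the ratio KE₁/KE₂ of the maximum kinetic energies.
4.9132

Using Einstein's equation: KE_max = hc/λ - φ

For λ₁ = 192.1 nm:
E₁ = hc/λ₁ = 6.4541 eV
KE₁ = E₁ - φ = 6.4541 - 3.83 = 2.6241 eV

For λ₂ = 284.1 nm:
E₂ = hc/λ₂ = 4.3641 eV
KE₂ = E₂ - φ = 4.3641 - 3.83 = 0.5341 eV

Ratio: KE₁/KE₂ = 2.6241/0.5341 = 4.9132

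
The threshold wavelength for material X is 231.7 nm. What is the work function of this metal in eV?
5.35 eV

At the threshold wavelength, photon energy equals work function:
φ = hc/λ₀

Calculating:
φ = (6.626×10⁻³⁴ J·s)(3×10⁸ m/s) / (231.7×10⁻⁹ m)
φ = 5.35 eV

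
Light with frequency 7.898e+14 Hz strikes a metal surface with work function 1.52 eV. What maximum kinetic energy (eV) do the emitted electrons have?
1.7464 eV

Using Einstein's photoelectric equation: KE_max = hf - φ

First, calculate the photon energy:
E_photon = hf = (6.626×10⁻³⁴ J·s)(7.898e+14 Hz)
E_photon = 3.2664 eV

Then, the maximum kinetic energy:
KE_max = E_photon - φ = 3.2664 eV - 1.52 eV = 1.7464 eV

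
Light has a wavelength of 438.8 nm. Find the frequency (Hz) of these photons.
6.8321e+14 Hz

Using the wave equation: c = fλ

Solving for frequency:
f = c/λ = (3×10⁸ m/s) / (438.8×10⁻⁹ m)
f = 6.8321e+14 Hz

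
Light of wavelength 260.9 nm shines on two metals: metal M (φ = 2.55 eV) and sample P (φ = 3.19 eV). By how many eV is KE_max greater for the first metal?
0.6400 eV

Using KE_max = hc/λ - φ for each metal:

Photon energy: E = hc/λ = 4.7522 eV

For metal M (φ₁ = 2.55 eV):
KE₁ = E - φ₁ = 4.7522 - 2.55 = 2.2022 eV

For sample P (φ₂ = 3.19 eV):
KE₂ = E - φ₂ = 4.7522 - 3.19 = 1.5622 eV

Difference:
ΔKE = KE₁ - KE₂ = 2.2022 - 1.5622 = 0.6400 eV

Note: The difference equals the difference in work functions: 3.19 - 2.55 = 0.64 eV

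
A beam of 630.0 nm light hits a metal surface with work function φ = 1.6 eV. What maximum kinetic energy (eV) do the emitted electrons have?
0.3680 eV

Using Einstein's photoelectric equation: KE_max = hf - φ = hc/λ - φ

First, calculate the photon energy:
E_photon = hc/λ = (6.626×10⁻³⁴ J·s)(3×10⁸ m/s) / (630.0×10⁻⁹ m)
E_photon = 1.9680 eV

Then, the maximum kinetic energy:
KE_max = E_photon - φ = 1.9680 eV - 1.6 eV = 0.3680 eV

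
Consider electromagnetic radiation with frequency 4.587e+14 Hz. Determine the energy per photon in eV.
1.8970 eV

Using E = hf:

E = hf = (6.626×10⁻³⁴ J·s)(4.587e+14 Hz)
E = 1.8970 eV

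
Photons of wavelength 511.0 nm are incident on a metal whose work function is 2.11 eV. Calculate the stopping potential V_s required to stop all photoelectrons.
0.3163 V

The stopping potential V_s satisfies: eV_s = KE_max

First, find KE_max using Einstein's equation:
E_photon = hc/λ = 2.4263 eV
KE_max = E_photon - φ = 2.4263 - 2.11 = 0.3163 eV

Since eV_s = KE_max:
V_s = KE_max/e = 0.3163 V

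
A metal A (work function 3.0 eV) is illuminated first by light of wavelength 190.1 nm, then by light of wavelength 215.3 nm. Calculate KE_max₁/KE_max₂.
1.2767

Using Einstein's equation: KE_max = hc/λ - φ

For λ₁ = 190.1 nm:
E₁ = hc/λ₁ = 6.5221 eV
KE₁ = E₁ - φ = 6.5221 - 3.0 = 3.5221 eV

For λ₂ = 215.3 nm:
E₂ = hc/λ₂ = 5.7587 eV
KE₂ = E₂ - φ = 5.7587 - 3.0 = 2.7587 eV

Ratio: KE₁/KE₂ = 3.5221/2.7587 = 1.2767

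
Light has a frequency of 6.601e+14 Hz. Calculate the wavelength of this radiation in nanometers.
454.16 nm

Using the wave equation: c = fλ

Solving for wavelength:
λ = c/f = (3×10⁸ m/s) / (6.601e+14 Hz)
λ = 454.16 nm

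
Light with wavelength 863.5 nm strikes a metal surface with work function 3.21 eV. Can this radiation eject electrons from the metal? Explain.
No

For photoemission, the photon energy must exceed the work function.

Photon energy: E = hc/λ = 1.4358 eV
Work function: φ = 3.21 eV

Since E_photon (1.4358 eV) < φ (3.21 eV), photoemission will NOT occur.
The threshold wavelength is λ₀ = hc/φ = 386.2 nm.
Since 863.5 nm > 386.2 nm, the photons lack sufficient energy.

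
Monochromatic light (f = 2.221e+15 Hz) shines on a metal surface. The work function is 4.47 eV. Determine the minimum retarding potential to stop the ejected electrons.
4.7153 V

The stopping potential V_s satisfies: eV_s = KE_max

First, find KE_max using Einstein's equation:
E_photon = hf = (6.626×10⁻³⁴ J·s)(2.221e+15 Hz) = 9.1853 eV
KE_max = E_photon - φ = 9.1853 - 4.47 = 4.7153 eV

Since eV_s = KE_max:
V_s = KE_max/e = 4.7153 V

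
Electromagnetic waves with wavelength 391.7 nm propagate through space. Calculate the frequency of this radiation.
7.6536e+14 Hz

Using the wave equation: c = fλ

Solving for frequency:
f = c/λ = (3×10⁸ m/s) / (391.7×10⁻⁹ m)
f = 7.6536e+14 Hz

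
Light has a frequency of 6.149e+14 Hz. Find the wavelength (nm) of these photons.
487.55 nm

Using the wave equation: c = fλ

Solving for wavelength:
λ = c/f = (3×10⁸ m/s) / (6.149e+14 Hz)
λ = 487.55 nm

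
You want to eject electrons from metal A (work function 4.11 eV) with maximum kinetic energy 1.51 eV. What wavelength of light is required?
220.61 nm

From Einstein's equation: KE_max = hc/λ - φ

Rearranging for λ:
hc/λ = KE_max + φ
λ = hc/(KE_max + φ)

Required photon energy:
E_photon = KE_max + φ = 1.51 + 4.11 = 5.62 eV

Required wavelength:
λ = hc/E_photon = (6.626×10⁻³⁴)(3×10⁸) / (5.62 × 1.602×10⁻¹⁹)
λ = 220.61 nm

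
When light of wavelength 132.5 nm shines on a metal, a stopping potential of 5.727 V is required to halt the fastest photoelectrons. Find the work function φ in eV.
3.63 eV

The stopping potential gives the maximum kinetic energy: KE_max = eV_s = 5.727 eV

From Einstein's photoelectric equation: KE_max = hc/λ - φ
Rearranging: φ = hc/λ - KE_max

Calculate photon energy:
E_photon = hc/λ = (6.626×10⁻³⁴ J·s)(3×10⁸ m/s) / (132.5×10⁻⁹ m) = 9.3573 eV

Therefore:
φ = 9.3573 - 5.727 = 3.63 eV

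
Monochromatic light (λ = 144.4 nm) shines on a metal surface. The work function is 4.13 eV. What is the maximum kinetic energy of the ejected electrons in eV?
4.4562 eV

Using Einstein's photoelectric equation: KE_max = hf - φ = hc/λ - φ

First, calculate the photon energy:
E_photon = hc/λ = (6.626×10⁻³⁴ J·s)(3×10⁸ m/s) / (144.4×10⁻⁹ m)
E_photon = 8.5862 eV

Then, the maximum kinetic energy:
KE_max = E_photon - φ = 8.5862 eV - 4.13 eV = 4.4562 eV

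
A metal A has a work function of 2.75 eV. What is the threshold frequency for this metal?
6.6495e+14 Hz

The threshold frequency is when the photon energy equals the work function:
hf₀ = φ

Solving for f₀:
f₀ = φ/h = (2.75 eV × 1.602×10⁻¹⁹ J/eV) / (6.626×10⁻³⁴ J·s)
f₀ = 6.6495e+14 Hz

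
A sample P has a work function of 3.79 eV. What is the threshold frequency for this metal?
9.1642e+14 Hz

The threshold frequency is when the photon energy equals the work function:
hf₀ = φ

Solving for f₀:
f₀ = φ/h = (3.79 eV × 1.602×10⁻¹⁹ J/eV) / (6.626×10⁻³⁴ J·s)
f₀ = 9.1642e+14 Hz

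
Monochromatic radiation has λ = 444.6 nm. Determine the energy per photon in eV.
2.7887 eV

Using E = hf = hc/λ:

E = hc/λ = (6.626×10⁻³⁴ J·s)(3×10⁸ m/s) / (444.6×10⁻⁹ m)
E = 2.7887 eV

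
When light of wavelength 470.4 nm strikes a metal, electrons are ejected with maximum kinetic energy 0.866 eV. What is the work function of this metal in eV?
1.77 eV

From Einstein's photoelectric equation: KE_max = hf - φ = hc/λ - φ

Rearranging for φ:
φ = hc/λ - KE_max

Calculate photon energy:
E_photon = hc/λ = 2.6357 eV

Therefore:
φ = 2.6357 - 0.866 = 1.77 eV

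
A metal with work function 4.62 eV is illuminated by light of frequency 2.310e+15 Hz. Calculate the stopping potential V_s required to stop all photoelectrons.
4.9334 V

The stopping potential V_s satisfies: eV_s = KE_max

First, find KE_max using Einstein's equation:
E_photon = hf = (6.626×10⁻³⁴ J·s)(2.310e+15 Hz) = 9.5534 eV
KE_max = E_photon - φ = 9.5534 - 4.62 = 4.9334 eV

Since eV_s = KE_max:
V_s = KE_max/e = 4.9334 V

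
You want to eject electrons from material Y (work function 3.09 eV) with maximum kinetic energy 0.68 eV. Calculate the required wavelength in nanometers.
328.87 nm

From Einstein's equation: KE_max = hc/λ - φ

Rearranging for λ:
hc/λ = KE_max + φ
λ = hc/(KE_max + φ)

Required photon energy:
E_photon = KE_max + φ = 0.68 + 3.09 = 3.77 eV

Required wavelength:
λ = hc/E_photon = (6.626×10⁻³⁴)(3×10⁸) / (3.77 × 1.602×10⁻¹⁹)
λ = 328.87 nm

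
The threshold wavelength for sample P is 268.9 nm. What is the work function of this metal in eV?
4.61 eV

At the threshold wavelength, photon energy equals work function:
φ = hc/λ₀

Calculating:
φ = (6.626×10⁻³⁴ J·s)(3×10⁸ m/s) / (268.9×10⁻⁹ m)
φ = 4.61 eV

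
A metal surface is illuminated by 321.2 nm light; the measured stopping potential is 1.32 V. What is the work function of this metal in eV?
2.54 eV

The stopping potential gives the maximum kinetic energy: KE_max = eV_s = 1.32 eV

From Einstein's photoelectric equation: KE_max = hc/λ - φ
Rearranging: φ = hc/λ - KE_max

Calculate photon energy:
E_photon = hc/λ = (6.626×10⁻³⁴ J·s)(3×10⁸ m/s) / (321.2×10⁻⁹ m) = 3.8600 eV

Therefore:
φ = 3.8600 - 1.32 = 2.54 eV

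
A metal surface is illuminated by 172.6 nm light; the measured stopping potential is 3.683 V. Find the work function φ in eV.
3.50 eV

The stopping potential gives the maximum kinetic energy: KE_max = eV_s = 3.683 eV

From Einstein's photoelectric equation: KE_max = hc/λ - φ
Rearranging: φ = hc/λ - KE_max

Calculate photon energy:
E_photon = hc/λ = (6.626×10⁻³⁴ J·s)(3×10⁸ m/s) / (172.6×10⁻⁹ m) = 7.1833 eV

Therefore:
φ = 7.1833 - 3.683 = 3.50 eV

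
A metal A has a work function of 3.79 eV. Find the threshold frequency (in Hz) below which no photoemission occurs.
9.1642e+14 Hz

The threshold frequency is when the photon energy equals the work function:
hf₀ = φ

Solving for f₀:
f₀ = φ/h = (3.79 eV × 1.602×10⁻¹⁹ J/eV) / (6.626×10⁻³⁴ J·s)
f₀ = 9.1642e+14 Hz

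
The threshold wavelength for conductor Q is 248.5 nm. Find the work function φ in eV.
4.99 eV

At the threshold wavelength, photon energy equals work function:
φ = hc/λ₀

Calculating:
φ = (6.626×10⁻³⁴ J·s)(3×10⁸ m/s) / (248.5×10⁻⁹ m)
φ = 4.99 eV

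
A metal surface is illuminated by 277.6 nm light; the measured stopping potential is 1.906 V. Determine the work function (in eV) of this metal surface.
2.56 eV

The stopping potential gives the maximum kinetic energy: KE_max = eV_s = 1.906 eV

From Einstein's photoelectric equation: KE_max = hc/λ - φ
Rearranging: φ = hc/λ - KE_max

Calculate photon energy:
E_photon = hc/λ = (6.626×10⁻³⁴ J·s)(3×10⁸ m/s) / (277.6×10⁻⁹ m) = 4.4663 eV

Therefore:
φ = 4.4663 - 1.906 = 2.56 eV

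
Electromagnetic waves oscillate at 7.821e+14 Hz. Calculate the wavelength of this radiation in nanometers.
383.32 nm

Using the wave equation: c = fλ

Solving for wavelength:
λ = c/f = (3×10⁸ m/s) / (7.821e+14 Hz)
λ = 383.32 nm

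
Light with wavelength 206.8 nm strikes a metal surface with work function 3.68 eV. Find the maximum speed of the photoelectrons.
9.0248e+05 m/s

First, find the maximum kinetic energy:
E_photon = hc/λ = 5.9954 eV
KE_max = E_photon - φ = 5.9954 - 3.68 = 2.3154 eV

Convert to Joules: KE_max = 2.3154 × 1.602×10⁻¹⁹ J = 3.7096e-19 J

Then use KE = ½mv² to find velocity:
v = √(2·KE/m) = √(2 × 3.7096e-19 J / 9.109e-31 kg)
v = 9.0248e+05 m/s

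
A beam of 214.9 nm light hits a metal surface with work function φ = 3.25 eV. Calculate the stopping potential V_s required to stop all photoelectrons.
2.5194 V

The stopping potential V_s satisfies: eV_s = KE_max

First, find KE_max using Einstein's equation:
E_photon = hc/λ = 5.7694 eV
KE_max = E_photon - φ = 5.7694 - 3.25 = 2.5194 eV

Since eV_s = KE_max:
V_s = KE_max/e = 2.5194 V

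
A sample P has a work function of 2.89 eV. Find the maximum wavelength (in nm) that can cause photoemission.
429.01 nm

The threshold wavelength is when the photon energy equals the work function:
hc/λ₀ = φ

Solving for λ₀:
λ₀ = hc/φ = (6.626×10⁻³⁴ J·s)(3×10⁸ m/s) / (2.89 eV × 1.602×10⁻¹⁹ J/eV)
λ₀ = 429.01 nm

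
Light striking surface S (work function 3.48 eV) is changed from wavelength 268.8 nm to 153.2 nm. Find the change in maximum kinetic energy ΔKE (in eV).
3.4805 eV

Using Einstein's equation: KE_max = hc/λ - φ

For λ₁ = 268.8 nm:
KE₁ = hc/λ₁ - φ = 4.6125 - 3.48 = 1.1325 eV

For λ₂ = 153.2 nm:
KE₂ = hc/λ₂ - φ = 8.0930 - 3.48 = 4.6130 eV

Change in KE:
ΔKE = KE₂ - KE₁ = 4.6130 - 1.1325 = 3.4805 eV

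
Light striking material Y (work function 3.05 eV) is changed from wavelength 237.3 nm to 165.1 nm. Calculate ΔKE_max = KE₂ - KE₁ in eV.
2.2849 eV

Using Einstein's equation: KE_max = hc/λ - φ

For λ₁ = 237.3 nm:
KE₁ = hc/λ₁ - φ = 5.2248 - 3.05 = 2.1748 eV

For λ₂ = 165.1 nm:
KE₂ = hc/λ₂ - φ = 7.5096 - 3.05 = 4.4596 eV

Change in KE:
ΔKE = KE₂ - KE₁ = 4.4596 - 2.1748 = 2.2849 eV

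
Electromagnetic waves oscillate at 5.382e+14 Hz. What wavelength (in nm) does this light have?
557.03 nm

Using the wave equation: c = fλ

Solving for wavelength:
λ = c/f = (3×10⁸ m/s) / (5.382e+14 Hz)
λ = 557.03 nm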